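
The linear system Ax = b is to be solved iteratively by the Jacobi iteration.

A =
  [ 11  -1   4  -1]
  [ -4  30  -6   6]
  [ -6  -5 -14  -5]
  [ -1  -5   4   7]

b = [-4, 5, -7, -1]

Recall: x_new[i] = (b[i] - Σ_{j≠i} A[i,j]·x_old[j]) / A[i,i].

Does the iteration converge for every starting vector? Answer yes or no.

yes

Diagonal D = diag(11, 30, -14, 7); L, U strict lower/upper.
Jacobi T = -D⁻¹(L+U): T[2,1] = -(-5)/(-14) = -0.3571; T[2,2] = 0.
  T[0,:] = [+0.0000, +0.0909, -0.3636, +0.0909]
  T[1,:] = [+0.1333, +0.0000, +0.2000, -0.2000]
  T[2,:] = [-0.4286, -0.3571, +0.0000, -0.3571]
  T[3,:] = [+0.1429, +0.7143, -0.5714, +0.0000]
moduli |λ_i(T)| = 0.5512, 0.4439, 0.2923, 0.2923.
spectral radius ρ = 0.5512; 0.5512 < 1: convergent.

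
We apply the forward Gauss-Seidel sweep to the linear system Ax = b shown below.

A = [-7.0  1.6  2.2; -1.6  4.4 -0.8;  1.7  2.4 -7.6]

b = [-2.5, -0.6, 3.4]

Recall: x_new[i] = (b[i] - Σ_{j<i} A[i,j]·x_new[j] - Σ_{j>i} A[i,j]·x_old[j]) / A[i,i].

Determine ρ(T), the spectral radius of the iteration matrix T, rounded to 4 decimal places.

0.2801

A = D + L + U where D = diag(-7, 4.4, -7.6).
Gauss-Seidel: T = -(D+L)⁻¹U, row 0 first, T[0,2] = -(2.2)/(-7) = +0.3143; later rows by forward substitution.
  T[0,:] = [+0.0000, +0.2286, +0.3143]
  T[1,:] = [+0.0000, +0.0831, +0.2961]
  T[2,:] = [+0.0000, +0.0774, +0.1638]
eigenvalue magnitudes: 0.2801, 0.0332, 0.0000.
spectral radius ρ = 0.2801; 0.2801 < 1, so it converges for any x₀.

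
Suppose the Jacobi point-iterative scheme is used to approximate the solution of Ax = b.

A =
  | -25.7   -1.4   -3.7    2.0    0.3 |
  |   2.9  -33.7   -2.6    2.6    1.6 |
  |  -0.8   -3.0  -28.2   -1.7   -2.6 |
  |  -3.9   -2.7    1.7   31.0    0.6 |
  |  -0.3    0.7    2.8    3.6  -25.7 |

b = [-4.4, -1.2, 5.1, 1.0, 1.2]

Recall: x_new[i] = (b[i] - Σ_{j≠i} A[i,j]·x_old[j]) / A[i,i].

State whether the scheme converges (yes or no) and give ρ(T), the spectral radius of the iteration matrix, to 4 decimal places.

A = D + L + U where D = diag(-25.7, -33.7, -28.2, 31, -25.7).
Jacobi T = -D⁻¹(L+U): T[3,1] = -(-2.7)/(31) = +0.0871; T[3,3] = 0.
  T[0,:] = [+0.0000  -0.0545  -0.1440  +0.0778  +0.0117]
  T[1,:] = [+0.0861  +0.0000  -0.0772  +0.0772  +0.0475]
  T[2,:] = [-0.0284  -0.1064  +0.0000  -0.0603  -0.0922]
  T[3,:] = [+0.1258  +0.0871  -0.0548  +0.0000  -0.0194]
  T[4,:] = [-0.0117  +0.0272  +0.1089  +0.1401  +0.0000]
|roots of det(T-λI)|: 0.2241, 0.1292, 0.1292, 0.0913, 0.0913.
spectral radius ρ = 0.2241; 0.2241 < 1: convergent.

yes, ρ = 0.2241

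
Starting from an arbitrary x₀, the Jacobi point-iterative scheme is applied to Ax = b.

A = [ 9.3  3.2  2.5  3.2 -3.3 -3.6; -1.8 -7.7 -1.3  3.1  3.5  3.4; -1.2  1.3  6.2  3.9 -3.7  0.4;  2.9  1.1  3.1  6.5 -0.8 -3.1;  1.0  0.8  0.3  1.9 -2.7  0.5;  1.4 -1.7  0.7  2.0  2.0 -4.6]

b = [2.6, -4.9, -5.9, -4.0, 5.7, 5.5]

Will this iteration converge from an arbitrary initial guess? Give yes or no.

Split A = D + L + U, D = diag(9.3, -7.7, 6.2, 6.5, -2.7, -4.6).
Jacobi: T = -D⁻¹(L+U), T[1,2] = -(-1.3)/(-7.7) = -0.1688; T[1,1] = 0.
  T[0,:] = [+0.0000  -0.3441  -0.2688  -0.3441  +0.3548  +0.3871]
  T[1,:] = [-0.2338  +0.0000  -0.1688  +0.4026  +0.4545  +0.4416]
  T[2,:] = [+0.1935  -0.2097  +0.0000  -0.6290  +0.5968  -0.0645]
  T[3,:] = [-0.4462  -0.1692  -0.4769  +0.0000  +0.1231  +0.4769]
  T[4,:] = [+0.3704  +0.2963  +0.1111  +0.7037  +0.0000  +0.1852]
  T[5,:] = [+0.3043  -0.3696  +0.1522  +0.4348  +0.4348  +0.0000]
|λ(T)| sorted: 1.2106, 0.6051, 0.6051, 0.5153, 0.2265, 0.2265.
spectral radius ρ = 1.2106; 1.2106 > 1: divergent.

no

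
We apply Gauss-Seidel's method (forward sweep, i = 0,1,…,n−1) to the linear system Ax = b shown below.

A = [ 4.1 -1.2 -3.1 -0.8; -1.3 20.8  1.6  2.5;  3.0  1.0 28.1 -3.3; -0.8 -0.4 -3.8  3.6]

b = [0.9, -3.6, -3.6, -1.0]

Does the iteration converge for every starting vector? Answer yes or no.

Split A = D + L + U, D = diag(4.1, 20.8, 28.1, 3.6).
Gauss-Seidel: T = -(D+L)⁻¹U, row 0 first, T[0,1] = -(-1.2)/(4.1) = +0.2927; later rows by forward substitution.
  T[0,:] = [+0.0000, +0.2927, +0.7561, +0.1951]
  T[1,:] = [+0.0000, +0.0183, -0.0297, -0.1080]
  T[2,:] = [+0.0000, -0.0319, -0.0797, +0.1004]
  T[3,:] = [+0.0000, +0.0334, +0.0806, +0.1374]
eigenvalue magnitudes: 0.1516, 0.1106, 0.0350, 0.0000.
ρ(T) = max|λ| = 0.1516; 0.1516 < 1 ⇒ converges.

yes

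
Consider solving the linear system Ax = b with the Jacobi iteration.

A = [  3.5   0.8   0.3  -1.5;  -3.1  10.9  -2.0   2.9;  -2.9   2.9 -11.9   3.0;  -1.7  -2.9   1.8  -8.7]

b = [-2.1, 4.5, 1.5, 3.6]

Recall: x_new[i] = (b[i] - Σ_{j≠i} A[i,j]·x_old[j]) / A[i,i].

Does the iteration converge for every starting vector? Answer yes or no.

Let D = diag(3.5, 10.9, -11.9, -8.7); L, U the strict triangles.
T_J = -D⁻¹(L+U): T[0,1] = -(0.8)/(3.5) = -0.2286; T[0,0] = 0.
  T[0,:] = [+0.0000  -0.2286  -0.0857  +0.4286]
  T[1,:] = [+0.2844  +0.0000  +0.1835  -0.2661]
  T[2,:] = [-0.2437  +0.2437  +0.0000  +0.2521]
  T[3,:] = [-0.1954  -0.3333  +0.2069  +0.0000]
|eigenvalues of T|: 0.5412, 0.4093, 0.4093, 0.1961.
ρ(T) = max|λ| = 0.5412; 0.5412 < 1 ⇒ converges.

yes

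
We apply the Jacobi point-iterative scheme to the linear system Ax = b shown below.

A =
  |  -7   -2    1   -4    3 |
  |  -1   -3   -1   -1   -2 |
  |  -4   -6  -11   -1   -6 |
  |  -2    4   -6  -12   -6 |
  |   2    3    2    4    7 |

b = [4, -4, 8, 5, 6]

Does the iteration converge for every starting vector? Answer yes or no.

A = D + L + U where D = diag(-7, -3, -11, -12, 7).
T_J = -D⁻¹(L+U): T[3,0] = -(-2)/(-12) = -0.1667; T[3,3] = 0.
  T[0,:] = [+0.0000  -0.2857  +0.1429  -0.5714  +0.4286]
  T[1,:] = [-0.3333  +0.0000  -0.3333  -0.3333  -0.6667]
  T[2,:] = [-0.3636  -0.5455  +0.0000  -0.0909  -0.5455]
  T[3,:] = [-0.1667  +0.3333  -0.5000  +0.0000  -0.5000]
  T[4,:] = [-0.2857  -0.4286  -0.2857  -0.5714  +0.0000]
eigenvalue magnitudes: 1.1375, 0.6950, 0.3556, 0.3556, 0.0010.
spectral radius ρ = 1.1375; 1.1375 > 1, so it fails to converge.

no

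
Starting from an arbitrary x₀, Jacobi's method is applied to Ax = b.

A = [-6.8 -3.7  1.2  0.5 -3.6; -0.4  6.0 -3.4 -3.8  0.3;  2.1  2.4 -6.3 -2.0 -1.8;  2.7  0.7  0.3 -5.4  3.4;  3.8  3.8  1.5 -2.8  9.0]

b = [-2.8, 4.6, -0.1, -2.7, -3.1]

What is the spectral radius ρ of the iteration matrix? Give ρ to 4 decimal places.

1.1276

A = D + L + U where D = diag(-6.8, 6, -6.3, -5.4, 9).
Jacobi T = -D⁻¹(L+U): T[1,4] = -(0.3)/(6) = -0.0500; T[1,1] = 0.
  T[0,:] = [+0.0000 -0.5441 +0.1765 +0.0735 -0.5294]
  T[1,:] = [+0.0667 +0.0000 +0.5667 +0.6333 -0.0500]
  T[2,:] = [+0.3333 +0.3810 +0.0000 -0.3175 -0.2857]
  T[3,:] = [+0.5000 +0.1296 +0.0556 +0.0000 +0.6296]
  T[4,:] = [-0.4222 -0.4222 -0.1667 +0.3111 +0.0000]
|roots of det(T-λI)|: 1.1276, 0.7453, 0.5023, 0.5023, 0.1695.
spectral radius ρ = 1.1276; 1.1276 > 1 ⇒ diverges.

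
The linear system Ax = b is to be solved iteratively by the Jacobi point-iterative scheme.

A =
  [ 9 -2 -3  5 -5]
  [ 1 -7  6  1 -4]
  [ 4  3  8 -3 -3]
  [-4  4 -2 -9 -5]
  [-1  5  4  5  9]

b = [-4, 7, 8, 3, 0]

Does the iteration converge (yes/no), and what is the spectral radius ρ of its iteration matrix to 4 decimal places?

A = D + L + U where D = diag(9, -7, 8, -9, 9).
Jacobi: T = -D⁻¹(L+U), T[4,3] = -(5)/(9) = -0.5556; T[4,4] = 0.
  T[0,:] = [+0.0000  +0.2222  +0.3333  -0.5556  +0.5556]
  T[1,:] = [+0.1429  +0.0000  +0.8571  +0.1429  -0.5714]
  T[2,:] = [-0.5000  -0.3750  +0.0000  +0.3750  +0.3750]
  T[3,:] = [-0.4444  +0.4444  -0.2222  +0.0000  -0.5556]
  T[4,:] = [+0.1111  -0.5556  -0.4444  -0.5556  +0.0000]
moduli |λ_i(T)| = 1.1231, 0.8726, 0.8726, 0.6867, 0.6867.
ρ(T) = max|λ| = 1.1231; 1.1231 > 1 ⇒ diverges.

no, ρ = 1.1231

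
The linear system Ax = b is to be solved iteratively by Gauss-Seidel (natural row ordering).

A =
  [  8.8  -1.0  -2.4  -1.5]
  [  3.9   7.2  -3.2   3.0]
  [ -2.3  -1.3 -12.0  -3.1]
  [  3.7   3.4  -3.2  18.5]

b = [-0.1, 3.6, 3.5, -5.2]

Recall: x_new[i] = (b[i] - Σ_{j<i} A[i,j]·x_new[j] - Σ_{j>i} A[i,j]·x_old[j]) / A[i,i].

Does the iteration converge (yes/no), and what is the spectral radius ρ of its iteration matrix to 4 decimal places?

yes, ρ = 0.2081

Let D = diag(8.8, 7.2, -12, 18.5); L, U the strict triangles.
Gauss-Seidel: T = -(D+L)⁻¹U, row 0 first, T[0,3] = -(-1.5)/(8.8) = +0.1705; later rows by forward substitution.
  T[0,:] = [+0.0000, +0.1136, +0.2727, +0.1705]
  T[1,:] = [+0.0000, -0.0616, +0.2967, -0.5090]
  T[2,:] = [+0.0000, -0.0151, -0.0844, -0.2359]
  T[3,:] = [+0.0000, -0.0140, -0.1237, +0.0187]
|eigenvalues of T|: 0.2081, 0.1594, 0.0786, 0.0000.
ρ = 0.2081; 0.2081 < 1: convergent.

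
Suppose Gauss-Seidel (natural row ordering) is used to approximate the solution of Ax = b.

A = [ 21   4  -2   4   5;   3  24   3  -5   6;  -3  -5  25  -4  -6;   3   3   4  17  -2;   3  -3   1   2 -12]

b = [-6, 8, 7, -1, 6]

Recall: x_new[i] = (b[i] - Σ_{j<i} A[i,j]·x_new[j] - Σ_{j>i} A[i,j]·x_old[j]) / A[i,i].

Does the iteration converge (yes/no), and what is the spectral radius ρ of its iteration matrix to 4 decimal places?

yes, ρ = 0.1784

Let D = diag(21, 24, 25, 17, -12); L, U the strict triangles.
Gauss-Seidel: T = -(D+L)⁻¹U, row 0 first, T[0,1] = -(4)/(21) = -0.1905; later rows by forward substitution.
  T[0,:] = [+0.0000  -0.1905  +0.0952  -0.1905  -0.2381]
  T[1,:] = [+0.0000  +0.0238  -0.1369  +0.2321  -0.2202]
  T[2,:] = [+0.0000  -0.0181  -0.0160  +0.1836  +0.1674]
  T[3,:] = [+0.0000  +0.0337  +0.0111  -0.0505  +0.1591]
  T[4,:] = [+0.0000  -0.0495  +0.0586  -0.0988  +0.0360]
|λ(T)| sorted: 0.1784, 0.1162, 0.0735, 0.0735, 0.0000.
ρ = 0.1784; 0.1784 < 1 ⇒ converges.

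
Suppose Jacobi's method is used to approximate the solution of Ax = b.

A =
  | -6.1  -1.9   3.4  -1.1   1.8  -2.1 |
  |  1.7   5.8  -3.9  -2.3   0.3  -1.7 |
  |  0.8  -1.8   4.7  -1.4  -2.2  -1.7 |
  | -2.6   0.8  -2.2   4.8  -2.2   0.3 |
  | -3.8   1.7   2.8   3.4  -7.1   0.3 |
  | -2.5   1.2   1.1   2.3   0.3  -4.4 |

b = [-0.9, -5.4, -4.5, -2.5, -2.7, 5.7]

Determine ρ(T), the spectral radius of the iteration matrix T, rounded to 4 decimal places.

Let D = diag(-6.1, 5.8, 4.7, 4.8, -7.1, -4.4); L, U the strict triangles.
Jacobi T = -D⁻¹(L+U): T[1,4] = -(0.3)/(5.8) = -0.0517; T[1,1] = 0.
  T[0,:] = [+0.0000, -0.3115, +0.5574, -0.1803, +0.2951, -0.3443]
  T[1,:] = [-0.2931, +0.0000, +0.6724, +0.3966, -0.0517, +0.2931]
  T[2,:] = [-0.1702, +0.3830, +0.0000, +0.2979, +0.4681, +0.3617]
  T[3,:] = [+0.5417, -0.1667, +0.4583, +0.0000, +0.4583, -0.0625]
  T[4,:] = [-0.5352, +0.2394, +0.3944, +0.4789, +0.0000, +0.0423]
  T[5,:] = [-0.5682, +0.2727, +0.2500, +0.5227, +0.0682, +0.0000]
moduli |λ_i(T)| = 1.1278, 0.8440, 0.4387, 0.4387, 0.1691, 0.1691.
ρ = 1.1278; 1.1278 > 1: divergent.

1.1278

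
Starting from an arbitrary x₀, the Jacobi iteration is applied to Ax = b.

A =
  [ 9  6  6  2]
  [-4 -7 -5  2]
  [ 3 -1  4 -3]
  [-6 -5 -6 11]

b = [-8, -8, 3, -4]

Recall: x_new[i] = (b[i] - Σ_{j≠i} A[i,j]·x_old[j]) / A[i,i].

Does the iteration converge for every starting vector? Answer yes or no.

no

Write A = D+L+U with D = diag(9, -7, 4, 11).
Jacobi T = -D⁻¹(L+U): T[0,1] = -(6)/(9) = -0.6667; T[0,0] = 0.
  T[0,:] = [+0.0000 -0.6667 -0.6667 -0.2222]
  T[1,:] = [-0.5714 +0.0000 -0.7143 +0.2857]
  T[2,:] = [-0.7500 +0.2500 +0.0000 +0.7500]
  T[3,:] = [+0.5455 +0.4545 +0.5455 +0.0000]
|roots of det(T-λI)|: 1.3071, 0.6010, 0.6010, 0.2063.
ρ(T) = max|λ| = 1.3071; 1.3071 > 1 ⇒ diverges.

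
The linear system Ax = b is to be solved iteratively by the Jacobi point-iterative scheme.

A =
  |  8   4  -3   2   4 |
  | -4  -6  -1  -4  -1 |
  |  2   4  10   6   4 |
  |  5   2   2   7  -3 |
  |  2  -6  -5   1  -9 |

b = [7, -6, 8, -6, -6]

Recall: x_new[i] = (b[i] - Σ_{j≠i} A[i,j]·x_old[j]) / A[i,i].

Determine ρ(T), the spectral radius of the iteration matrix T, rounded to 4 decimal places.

1.1315

Split A = D + L + U, D = diag(8, -6, 10, 7, -9).
T_J = -D⁻¹(L+U): T[3,2] = -(2)/(7) = -0.2857; T[3,3] = 0.
  T[0,:] = [+0.0000 -0.5000 +0.3750 -0.2500 -0.5000]
  T[1,:] = [-0.6667 +0.0000 -0.1667 -0.6667 -0.1667]
  T[2,:] = [-0.2000 -0.4000 +0.0000 -0.6000 -0.4000]
  T[3,:] = [-0.7143 -0.2857 -0.2857 +0.0000 +0.4286]
  T[4,:] = [+0.2222 -0.6667 -0.5556 +0.1111 +0.0000]
moduli |λ_i(T)| = 1.1315, 0.9254, 0.4747, 0.2858, 0.2858.
spectral radius ρ = 1.1315; 1.1315 > 1: divergent.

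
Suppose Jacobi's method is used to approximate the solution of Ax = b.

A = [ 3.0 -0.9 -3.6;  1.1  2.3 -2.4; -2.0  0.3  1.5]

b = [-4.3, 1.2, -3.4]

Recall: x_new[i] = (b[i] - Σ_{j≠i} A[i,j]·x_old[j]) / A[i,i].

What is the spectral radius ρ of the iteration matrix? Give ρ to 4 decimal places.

1.2887

A = D + L + U where D = diag(3, 2.3, 1.5).
Jacobi T = -D⁻¹(L+U): T[2,0] = -(-2)/(1.5) = +1.3333; T[2,2] = 0.
  T[0,:] = [+0.0000, +0.3000, +1.2000]
  T[1,:] = [-0.4783, +0.0000, +1.0435]
  T[2,:] = [+1.3333, -0.2000, +0.0000]
|eigenvalues of T|: 1.2887, 0.6917, 0.5970.
ρ = 1.2887; 1.2887 > 1, so it fails to converge.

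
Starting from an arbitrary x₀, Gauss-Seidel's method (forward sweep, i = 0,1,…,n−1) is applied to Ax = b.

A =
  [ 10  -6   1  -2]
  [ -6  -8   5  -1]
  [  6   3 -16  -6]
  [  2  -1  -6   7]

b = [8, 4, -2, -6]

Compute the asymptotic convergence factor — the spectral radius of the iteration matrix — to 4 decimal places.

Write A = D+L+U with D = diag(10, -8, -16, 7).
Gauss-Seidel: T = -(D+L)⁻¹U, row 0 first, T[0,3] = -(-2)/(10) = +0.2000; later rows by forward substitution.
  T[0,:] = [+0.0000  +0.6000  -0.1000  +0.2000]
  T[1,:] = [+0.0000  -0.4500  +0.7000  -0.2750]
  T[2,:] = [+0.0000  +0.1406  +0.0938  -0.3516]
  T[3,:] = [+0.0000  -0.1152  +0.2089  -0.3978]
|roots of det(T-λI)|: 0.5304, 0.4089, 0.1853, 0.0000.
ρ = 0.5304; 0.5304 < 1 ⇒ converges.

0.5304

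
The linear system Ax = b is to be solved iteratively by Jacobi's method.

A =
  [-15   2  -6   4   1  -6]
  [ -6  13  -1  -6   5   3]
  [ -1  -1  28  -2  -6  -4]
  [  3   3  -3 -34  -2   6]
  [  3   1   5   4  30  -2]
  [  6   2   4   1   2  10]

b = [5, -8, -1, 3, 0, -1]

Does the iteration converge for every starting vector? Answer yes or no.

Write A = D+L+U with D = diag(-15, 13, 28, -34, 30, 10).
T_J = -D⁻¹(L+U): T[3,5] = -(6)/(-34) = +0.1765; T[3,3] = 0.
  T[0,:] = [+0.0000 +0.1333 -0.4000 +0.2667 +0.0667 -0.4000]
  T[1,:] = [+0.4615 +0.0000 +0.0769 +0.4615 -0.3846 -0.2308]
  T[2,:] = [+0.0357 +0.0357 +0.0000 +0.0714 +0.2143 +0.1429]
  T[3,:] = [+0.0882 +0.0882 -0.0882 +0.0000 -0.0588 +0.1765]
  T[4,:] = [-0.1000 -0.0333 -0.1667 -0.1333 +0.0000 +0.0667]
  T[5,:] = [-0.6000 -0.2000 -0.4000 -0.1000 -0.2000 +0.0000]
|roots of det(T-λI)|: 0.6705, 0.4624, 0.3102, 0.3102, 0.2110, 0.1645.
ρ(T) = max|λ| = 0.6705; 0.6705 < 1: convergent.

yes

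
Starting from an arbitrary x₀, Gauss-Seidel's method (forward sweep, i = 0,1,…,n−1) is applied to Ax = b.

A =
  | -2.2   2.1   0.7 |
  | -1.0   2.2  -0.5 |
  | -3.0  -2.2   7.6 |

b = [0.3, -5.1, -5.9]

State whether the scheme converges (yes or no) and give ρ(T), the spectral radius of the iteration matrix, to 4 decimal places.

yes, ρ = 0.7773

Write A = D+L+U with D = diag(-2.2, 2.2, 7.6).
GS T = -(D+L)⁻¹U: row 0 first, T[0,1] = -(2.1)/(-2.2) = +0.9545; later rows by forward substitution.
  T[0,:] = [+0.0000  +0.9545  +0.3182]
  T[1,:] = [+0.0000  +0.4339  +0.3719]
  T[2,:] = [+0.0000  +0.5024  +0.2333]
|λ(T)| sorted: 0.7773, 0.1102, 0.0000.
ρ(T) = max|λ| = 0.7773; 0.7773 < 1, so it converges for any x₀.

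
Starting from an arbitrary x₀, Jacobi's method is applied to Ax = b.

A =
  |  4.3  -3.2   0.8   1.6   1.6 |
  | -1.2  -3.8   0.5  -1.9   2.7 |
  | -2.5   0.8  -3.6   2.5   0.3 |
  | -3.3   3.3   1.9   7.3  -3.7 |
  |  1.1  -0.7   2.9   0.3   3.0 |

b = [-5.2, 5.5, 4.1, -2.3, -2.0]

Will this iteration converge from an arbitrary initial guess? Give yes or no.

Diagonal D = diag(4.3, -3.8, -3.6, 7.3, 3); L, U strict lower/upper.
T_J = -D⁻¹(L+U): T[0,4] = -(1.6)/(4.3) = -0.3721; T[0,0] = 0.
  T[0,:] = [+0.0000 +0.7442 -0.1860 -0.3721 -0.3721]
  T[1,:] = [-0.3158 +0.0000 +0.1316 -0.5000 +0.7105]
  T[2,:] = [-0.6944 +0.2222 +0.0000 +0.6944 +0.0833]
  T[3,:] = [+0.4521 -0.4521 -0.2603 +0.0000 +0.5068]
  T[4,:] = [-0.3667 +0.2333 -0.9667 -0.1000 +0.0000]
eigenvalue magnitudes: 1.2343, 0.9502, 0.9502, 0.5296, 0.5296.
ρ(T) = max|λ| = 1.2343; 1.2343 > 1: divergent.

no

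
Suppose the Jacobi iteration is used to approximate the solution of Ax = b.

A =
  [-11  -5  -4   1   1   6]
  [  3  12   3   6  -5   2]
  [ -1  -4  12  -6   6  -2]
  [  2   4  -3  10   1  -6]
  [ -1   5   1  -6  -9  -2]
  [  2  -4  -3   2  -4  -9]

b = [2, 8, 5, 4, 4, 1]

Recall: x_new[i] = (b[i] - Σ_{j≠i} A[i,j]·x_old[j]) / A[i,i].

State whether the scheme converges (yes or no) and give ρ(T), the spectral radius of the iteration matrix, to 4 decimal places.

no, ρ = 1.2577

Write A = D+L+U with D = diag(-11, 12, 12, 10, -9, -9).
Jacobi T = -D⁻¹(L+U): T[5,2] = -(-3)/(-9) = -0.3333; T[5,5] = 0.
  T[0,:] = [+0.0000 -0.4545 -0.3636 +0.0909 +0.0909 +0.5455]
  T[1,:] = [-0.2500 +0.0000 -0.2500 -0.5000 +0.4167 -0.1667]
  T[2,:] = [+0.0833 +0.3333 +0.0000 +0.5000 -0.5000 +0.1667]
  T[3,:] = [-0.2000 -0.4000 +0.3000 +0.0000 -0.1000 +0.6000]
  T[4,:] = [-0.1111 +0.5556 +0.1111 -0.6667 +0.0000 -0.2222]
  T[5,:] = [+0.2222 -0.4444 -0.3333 +0.2222 -0.4444 +0.0000]
eigenvalue magnitudes: 1.2577, 0.6713, 0.6713, 0.4286, 0.4286, 0.2897.
ρ = 1.2577; 1.2577 > 1: divergent.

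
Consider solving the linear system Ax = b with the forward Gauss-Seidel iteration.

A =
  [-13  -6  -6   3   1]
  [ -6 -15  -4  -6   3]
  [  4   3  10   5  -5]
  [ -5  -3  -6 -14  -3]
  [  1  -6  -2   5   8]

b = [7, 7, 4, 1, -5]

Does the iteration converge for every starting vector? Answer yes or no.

yes

Split A = D + L + U, D = diag(-13, -15, 10, -14, 8).
T_GS = -(D+L)⁻¹U: row 0 first, T[0,2] = -(-6)/(-13) = -0.4615; later rows by forward substitution.
  T[0,:] = [+0.0000  -0.4615  -0.4615  +0.2308  +0.0769]
  T[1,:] = [+0.0000  +0.1846  -0.0821  -0.4923  +0.1692]
  T[2,:] = [+0.0000  +0.1292  +0.2092  -0.4446  +0.4185]
  T[3,:] = [+0.0000  +0.0699  +0.0927  +0.2136  -0.4574]
  T[4,:] = [+0.0000  +0.1848  -0.0095  -0.6427  +0.5078]
moduli |λ_i(T)| = 0.8954, 0.2515, 0.0856, 0.0856, 0.0000.
ρ(T) = max|λ| = 0.8954; 0.8954 < 1, so it converges for any x₀.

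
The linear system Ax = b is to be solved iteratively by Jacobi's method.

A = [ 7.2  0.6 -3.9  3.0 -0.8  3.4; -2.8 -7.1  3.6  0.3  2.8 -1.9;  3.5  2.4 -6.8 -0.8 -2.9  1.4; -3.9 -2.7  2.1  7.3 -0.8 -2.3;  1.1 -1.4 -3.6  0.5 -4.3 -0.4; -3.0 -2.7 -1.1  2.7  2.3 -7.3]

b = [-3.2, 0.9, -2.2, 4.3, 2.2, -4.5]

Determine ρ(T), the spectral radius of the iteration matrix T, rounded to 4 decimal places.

1.1270

Write A = D+L+U with D = diag(7.2, -7.1, -6.8, 7.3, -4.3, -7.3).
Jacobi T = -D⁻¹(L+U): T[5,2] = -(-1.1)/(-7.3) = -0.1507; T[5,5] = 0.
  T[0,:] = [+0.0000 -0.0833 +0.5417 -0.4167 +0.1111 -0.4722]
  T[1,:] = [-0.3944 +0.0000 +0.5070 +0.0423 +0.3944 -0.2676]
  T[2,:] = [+0.5147 +0.3529 +0.0000 -0.1176 -0.4265 +0.2059]
  T[3,:] = [+0.5342 +0.3699 -0.2877 +0.0000 +0.1096 +0.3151]
  T[4,:] = [+0.2558 -0.3256 -0.8372 +0.1163 +0.0000 -0.0930]
  T[5,:] = [-0.4110 -0.3699 -0.1507 +0.3699 +0.3151 +0.0000]
eigenvalue magnitudes: 1.1270, 0.7263, 0.4366, 0.4366, 0.3077, 0.1186.
ρ = 1.1270; 1.1270 > 1, so it fails to converge.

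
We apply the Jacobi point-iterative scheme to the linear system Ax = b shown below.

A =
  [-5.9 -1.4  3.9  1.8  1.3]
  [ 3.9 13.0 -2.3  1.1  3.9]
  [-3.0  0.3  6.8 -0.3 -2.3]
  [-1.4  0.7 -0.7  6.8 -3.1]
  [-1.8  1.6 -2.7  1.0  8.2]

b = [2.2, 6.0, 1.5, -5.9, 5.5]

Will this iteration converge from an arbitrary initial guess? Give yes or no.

Split A = D + L + U, D = diag(-5.9, 13, 6.8, 6.8, 8.2).
Jacobi T = -D⁻¹(L+U): T[2,3] = -(-0.3)/(6.8) = +0.0441; T[2,2] = 0.
  T[0,:] = [+0.0000, -0.2373, +0.6610, +0.3051, +0.2203]
  T[1,:] = [-0.3000, +0.0000, +0.1769, -0.0846, -0.3000]
  T[2,:] = [+0.4412, -0.0441, +0.0000, +0.0441, +0.3382]
  T[3,:] = [+0.2059, -0.1029, +0.1029, +0.0000, +0.4559]
  T[4,:] = [+0.2195, -0.1951, +0.3293, -0.1220, +0.0000]
|eigenvalues of T|: 0.8970, 0.6582, 0.2564, 0.2564, 0.0428.
ρ = 0.8970; 0.8970 < 1: convergent.

yes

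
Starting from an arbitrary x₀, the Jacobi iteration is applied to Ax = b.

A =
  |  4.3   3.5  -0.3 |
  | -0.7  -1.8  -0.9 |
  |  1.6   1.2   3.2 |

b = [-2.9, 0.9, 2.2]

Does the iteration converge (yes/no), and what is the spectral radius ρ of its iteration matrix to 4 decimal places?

yes, ρ = 0.8368

Diagonal D = diag(4.3, -1.8, 3.2); L, U strict lower/upper.
Jacobi: T = -D⁻¹(L+U), T[1,0] = -(-0.7)/(-1.8) = -0.3889; T[1,1] = 0.
  T[0,:] = [+0.0000, -0.8140, +0.0698]
  T[1,:] = [-0.3889, +0.0000, -0.5000]
  T[2,:] = [-0.5000, -0.3750, +0.0000]
moduli |λ_i(T)| = 0.8368, 0.4807, 0.4807.
ρ = 0.8368; 0.8368 < 1: convergent.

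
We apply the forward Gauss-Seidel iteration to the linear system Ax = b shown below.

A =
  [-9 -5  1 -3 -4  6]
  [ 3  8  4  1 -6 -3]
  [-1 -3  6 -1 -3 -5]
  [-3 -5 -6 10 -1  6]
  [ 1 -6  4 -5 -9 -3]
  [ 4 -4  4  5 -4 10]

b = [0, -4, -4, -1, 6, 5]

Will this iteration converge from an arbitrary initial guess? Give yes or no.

Diagonal D = diag(-9, 8, 6, 10, -9, 10); L, U strict lower/upper.
GS T = -(D+L)⁻¹U: row 0 first, T[0,3] = -(-3)/(-9) = -0.3333; later rows by forward substitution.
  T[0,:] = [+0.0000  -0.5556  +0.1111  -0.3333  -0.4444  +0.6667]
  T[1,:] = [+0.0000  +0.2083  -0.5417  +0.0000  +0.9167  +0.1250]
  T[2,:] = [+0.0000  +0.0116  -0.2523  +0.1111  +0.8843  +1.0069]
  T[3,:] = [+0.0000  -0.0556  -0.3889  -0.0333  +0.9556  +0.2667]
  T[4,:] = [+0.0000  -0.1646  +0.4774  +0.0309  -0.7984  -0.0432]
  T[5,:] = [+0.0000  +0.2629  +0.2252  +0.1179  -0.6064  -0.7701]
|eigenvalues of T|: 1.6092, 0.2996, 0.2996, 0.1741, 0.0246, 0.0000.
ρ = 1.6092; 1.6092 > 1, so it fails to converge.

no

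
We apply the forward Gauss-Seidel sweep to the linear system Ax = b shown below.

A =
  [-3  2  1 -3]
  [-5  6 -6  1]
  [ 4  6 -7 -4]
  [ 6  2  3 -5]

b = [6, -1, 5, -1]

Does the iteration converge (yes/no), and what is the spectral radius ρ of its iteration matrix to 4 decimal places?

no, ρ = 1.5557

Diagonal D = diag(-3, 6, -7, -5); L, U strict lower/upper.
T_GS = -(D+L)⁻¹U: row 0 first, T[0,1] = -(2)/(-3) = +0.6667; later rows by forward substitution.
  T[0,:] = [+0.0000  +0.6667  +0.3333  -1.0000]
  T[1,:] = [+0.0000  +0.5556  +1.2778  -1.0000]
  T[2,:] = [+0.0000  +0.8571  +1.2857  -2.0000]
  T[3,:] = [+0.0000  +1.5365  +1.6825  -2.8000]
|λ(T)| sorted: 1.5557, 0.5421, 0.5421, 0.0000.
ρ = 1.5557; 1.5557 > 1 ⇒ diverges.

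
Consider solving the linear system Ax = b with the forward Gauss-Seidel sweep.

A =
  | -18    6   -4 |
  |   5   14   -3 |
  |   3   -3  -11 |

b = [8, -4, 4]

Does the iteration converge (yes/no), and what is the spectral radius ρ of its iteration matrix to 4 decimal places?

yes, ρ = 0.3205

Split A = D + L + U, D = diag(-18, 14, -11).
T_GS = -(D+L)⁻¹U: row 0 first, T[0,2] = -(-4)/(-18) = -0.2222; later rows by forward substitution.
  T[0,:] = [+0.0000 +0.3333 -0.2222]
  T[1,:] = [+0.0000 -0.1190 +0.2937]
  T[2,:] = [+0.0000 +0.1234 -0.1407]
|roots of det(T-λI)|: 0.3205, 0.0608, 0.0000.
ρ(T) = max|λ| = 0.3205; 0.3205 < 1, so it converges for any x₀.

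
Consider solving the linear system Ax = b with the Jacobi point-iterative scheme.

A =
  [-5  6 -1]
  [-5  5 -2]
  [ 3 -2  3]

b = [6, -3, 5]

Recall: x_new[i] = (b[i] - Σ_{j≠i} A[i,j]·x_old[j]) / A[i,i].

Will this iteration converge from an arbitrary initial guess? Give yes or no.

no

Write A = D+L+U with D = diag(-5, 5, 3).
Jacobi: T = -D⁻¹(L+U), T[2,1] = -(-2)/(3) = +0.6667; T[2,2] = 0.
  T[0,:] = [+0.0000 +1.2000 -0.2000]
  T[1,:] = [+1.0000 +0.0000 +0.4000]
  T[2,:] = [-1.0000 +0.6667 +0.0000]
eigenvalue magnitudes: 1.4460, 1.0369, 0.4091.
ρ = 1.4460; 1.4460 > 1, so it fails to converge.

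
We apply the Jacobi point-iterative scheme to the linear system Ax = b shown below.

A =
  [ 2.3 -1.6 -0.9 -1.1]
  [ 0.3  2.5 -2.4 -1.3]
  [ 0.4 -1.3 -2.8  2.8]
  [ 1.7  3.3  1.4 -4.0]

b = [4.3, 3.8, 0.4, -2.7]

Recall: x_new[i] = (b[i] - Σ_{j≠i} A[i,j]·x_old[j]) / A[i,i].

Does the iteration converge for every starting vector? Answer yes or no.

Split A = D + L + U, D = diag(2.3, 2.5, -2.8, -4).
T_J = -D⁻¹(L+U): T[0,3] = -(-1.1)/(2.3) = +0.4783; T[0,0] = 0.
  T[0,:] = [+0.0000 +0.6957 +0.3913 +0.4783]
  T[1,:] = [-0.1200 +0.0000 +0.9600 +0.5200]
  T[2,:] = [+0.1429 -0.4643 +0.0000 +1.0000]
  T[3,:] = [+0.4250 +0.8250 +0.3500 +0.0000]
|roots of det(T-λI)|: 1.2744, 0.8779, 0.8779, 0.3892.
ρ(T) = max|λ| = 1.2744; 1.2744 > 1: divergent.

no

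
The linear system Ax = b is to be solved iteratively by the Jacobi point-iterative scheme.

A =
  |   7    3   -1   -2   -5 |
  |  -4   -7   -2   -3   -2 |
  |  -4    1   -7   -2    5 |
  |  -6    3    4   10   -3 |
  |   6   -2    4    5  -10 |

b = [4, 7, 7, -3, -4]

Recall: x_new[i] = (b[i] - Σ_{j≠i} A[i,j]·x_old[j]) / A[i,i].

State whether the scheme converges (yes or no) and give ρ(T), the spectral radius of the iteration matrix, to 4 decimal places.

no, ρ = 1.2835

Diagonal D = diag(7, -7, -7, 10, -10); L, U strict lower/upper.
Jacobi: T = -D⁻¹(L+U), T[1,4] = -(-2)/(-7) = -0.2857; T[1,1] = 0.
  T[0,:] = [+0.0000  -0.4286  +0.1429  +0.2857  +0.7143]
  T[1,:] = [-0.5714  +0.0000  -0.2857  -0.4286  -0.2857]
  T[2,:] = [-0.5714  +0.1429  +0.0000  -0.2857  +0.7143]
  T[3,:] = [+0.6000  -0.3000  -0.4000  +0.0000  +0.3000]
  T[4,:] = [+0.6000  -0.2000  +0.4000  +0.5000  +0.0000]
eigenvalue magnitudes: 1.2835, 1.0072, 0.3672, 0.2859, 0.1951.
spectral radius ρ = 1.2835; 1.2835 > 1: divergent.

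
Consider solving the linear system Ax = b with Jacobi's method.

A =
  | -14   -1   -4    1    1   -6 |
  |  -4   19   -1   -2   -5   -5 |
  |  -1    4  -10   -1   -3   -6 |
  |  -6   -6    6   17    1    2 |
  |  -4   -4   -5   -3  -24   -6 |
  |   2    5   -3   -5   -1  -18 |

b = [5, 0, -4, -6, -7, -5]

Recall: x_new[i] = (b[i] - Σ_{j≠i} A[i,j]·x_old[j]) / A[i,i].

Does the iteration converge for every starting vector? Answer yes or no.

Split A = D + L + U, D = diag(-14, 19, -10, 17, -24, -18).
Jacobi T = -D⁻¹(L+U): T[0,4] = -(1)/(-14) = +0.0714; T[0,0] = 0.
  T[0,:] = [+0.0000 -0.0714 -0.2857 +0.0714 +0.0714 -0.4286]
  T[1,:] = [+0.2105 +0.0000 +0.0526 +0.1053 +0.2632 +0.2632]
  T[2,:] = [-0.1000 +0.4000 +0.0000 -0.1000 -0.3000 -0.6000]
  T[3,:] = [+0.3529 +0.3529 -0.3529 +0.0000 -0.0588 -0.1176]
  T[4,:] = [-0.1667 -0.1667 -0.2083 -0.1250 +0.0000 -0.2500]
  T[5,:] = [+0.1111 +0.2778 -0.1667 -0.2778 -0.0556 +0.0000]
|roots of det(T-λI)|: 0.8296, 0.3764, 0.3764, 0.2957, 0.2957, 0.0036.
spectral radius ρ = 0.8296; 0.8296 < 1, so it converges for any x₀.

yes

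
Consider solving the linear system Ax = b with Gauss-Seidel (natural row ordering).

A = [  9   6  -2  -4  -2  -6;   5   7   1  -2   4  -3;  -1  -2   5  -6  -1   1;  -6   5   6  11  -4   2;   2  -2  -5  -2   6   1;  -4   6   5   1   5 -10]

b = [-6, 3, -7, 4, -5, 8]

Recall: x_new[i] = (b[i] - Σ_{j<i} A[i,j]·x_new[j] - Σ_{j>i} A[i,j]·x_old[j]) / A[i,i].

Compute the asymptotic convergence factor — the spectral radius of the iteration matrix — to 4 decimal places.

Write A = D+L+U with D = diag(9, 7, 5, 11, 6, -10).
T_GS = -(D+L)⁻¹U: row 0 first, T[0,1] = -(6)/(9) = -0.6667; later rows by forward substitution.
  T[0,:] = [+0.0000  -0.6667  +0.2222  +0.4444  +0.2222  +0.6667]
  T[1,:] = [+0.0000  +0.4762  -0.3016  -0.0317  -0.7302  -0.0476]
  T[2,:] = [+0.0000  +0.0571  -0.0762  +1.2762  -0.0476  -0.0857]
  T[3,:] = [+0.0000  -0.6113  +0.2999  -0.4392  +0.8427  +0.2502]
  T[4,:] = [+0.0000  +0.2248  -0.1381  +0.7583  -0.0762  -0.3928]
  T[5,:] = [+0.0000  +0.6322  -0.3470  +0.7765  -0.5046  -0.5095]
|eigenvalues of T|: 1.5030, 0.9879, 0.1365, 0.1365, 0.1002, 0.0000.
spectral radius ρ = 1.5030; 1.5030 > 1: divergent.

1.5030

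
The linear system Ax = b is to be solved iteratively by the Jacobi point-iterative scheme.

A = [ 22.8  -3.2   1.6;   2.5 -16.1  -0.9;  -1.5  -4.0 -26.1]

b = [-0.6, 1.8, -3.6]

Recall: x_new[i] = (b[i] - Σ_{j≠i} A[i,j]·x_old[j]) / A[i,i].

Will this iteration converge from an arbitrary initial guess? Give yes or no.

yes

Split A = D + L + U, D = diag(22.8, -16.1, -26.1).
Jacobi: T = -D⁻¹(L+U), T[2,1] = -(-4)/(-26.1) = -0.1533; T[2,2] = 0.
  T[0,:] = [+0.0000, +0.1404, -0.0702]
  T[1,:] = [+0.1553, +0.0000, -0.0559]
  T[2,:] = [-0.0575, -0.1533, +0.0000]
eigenvalue magnitudes: 0.2108, 0.1379, 0.0730.
ρ = 0.2108; 0.2108 < 1: convergent.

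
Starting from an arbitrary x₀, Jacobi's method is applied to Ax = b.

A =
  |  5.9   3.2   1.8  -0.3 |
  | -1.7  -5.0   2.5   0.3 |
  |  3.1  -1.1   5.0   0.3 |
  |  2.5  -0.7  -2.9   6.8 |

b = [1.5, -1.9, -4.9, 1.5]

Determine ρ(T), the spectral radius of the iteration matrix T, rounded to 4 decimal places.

0.8228

Let D = diag(5.9, -5, 5, 6.8); L, U the strict triangles.
T_J = -D⁻¹(L+U): T[0,2] = -(1.8)/(5.9) = -0.3051; T[0,0] = 0.
  T[0,:] = [+0.0000  -0.5424  -0.3051  +0.0508]
  T[1,:] = [-0.3400  +0.0000  +0.5000  +0.0600]
  T[2,:] = [-0.6200  +0.2200  +0.0000  -0.0600]
  T[3,:] = [-0.3676  +0.1029  +0.4265  +0.0000]
eigenvalue magnitudes: 0.8228, 0.4520, 0.4520, 0.0346.
ρ = 0.8228; 0.8228 < 1, so it converges for any x₀.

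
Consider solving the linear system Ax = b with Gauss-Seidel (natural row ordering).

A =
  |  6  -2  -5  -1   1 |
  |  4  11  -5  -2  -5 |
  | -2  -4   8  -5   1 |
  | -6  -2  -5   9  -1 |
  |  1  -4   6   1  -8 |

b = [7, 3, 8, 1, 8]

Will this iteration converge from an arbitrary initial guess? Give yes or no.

no

Let D = diag(6, 11, 8, 9, -8); L, U the strict triangles.
Gauss-Seidel: T = -(D+L)⁻¹U, row 0 first, T[0,4] = -(1)/(6) = -0.1667; later rows by forward substitution.
  T[0,:] = [+0.0000, +0.3333, +0.8333, +0.1667, -0.1667]
  T[1,:] = [+0.0000, -0.1212, +0.1515, +0.1212, +0.5152]
  T[2,:] = [+0.0000, +0.0227, +0.2841, +0.7273, +0.0909]
  T[3,:] = [+0.0000, +0.2079, +0.7471, +0.5421, +0.1650]
  T[4,:] = [+0.0000, +0.1453, +0.3349, +0.5734, -0.1896]
moduli |λ_i(T)| = 1.3010, 0.4070, 0.4070, 0.0061, 0.0000.
ρ(T) = max|λ| = 1.3010; 1.3010 > 1: divergent.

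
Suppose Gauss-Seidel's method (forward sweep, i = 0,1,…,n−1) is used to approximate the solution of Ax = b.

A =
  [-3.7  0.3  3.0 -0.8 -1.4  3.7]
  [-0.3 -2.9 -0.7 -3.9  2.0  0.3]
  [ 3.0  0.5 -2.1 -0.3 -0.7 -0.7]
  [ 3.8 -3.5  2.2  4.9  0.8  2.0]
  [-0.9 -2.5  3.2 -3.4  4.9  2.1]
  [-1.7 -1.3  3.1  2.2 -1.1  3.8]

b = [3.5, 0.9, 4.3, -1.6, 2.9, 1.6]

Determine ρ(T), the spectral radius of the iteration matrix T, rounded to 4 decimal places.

Write A = D+L+U with D = diag(-3.7, -2.9, -2.1, 4.9, 4.9, 3.8).
GS T = -(D+L)⁻¹U: row 0 first, T[0,5] = -(3.7)/(-3.7) = +1.0000; later rows by forward substitution.
  T[0,:] = [+0.0000 +0.0811 +0.8108 -0.2162 -0.3784 +1.0000]
  T[1,:] = [+0.0000 -0.0084 -0.3253 -1.3225 +0.7288 +0.0000]
  T[2,:] = [+0.0000 +0.1138 +1.0809 -0.7666 -0.7004 +1.0952]
  T[3,:] = [+0.0000 -0.1200 -1.3464 -0.4327 +0.9652 -1.6754]
  T[4,:] = [+0.0000 -0.1470 -1.6571 -0.5141 +1.4294 -2.1227]
  T[5,:] = [+0.0000 -0.0325 -0.3305 +0.1780 +0.5064 -0.0906]
|eigenvalues of T|: 1.6385, 0.5744, 0.5151, 0.2813, 0.0006, 0.0000.
spectral radius ρ = 1.6385; 1.6385 > 1, so it fails to converge.

1.6385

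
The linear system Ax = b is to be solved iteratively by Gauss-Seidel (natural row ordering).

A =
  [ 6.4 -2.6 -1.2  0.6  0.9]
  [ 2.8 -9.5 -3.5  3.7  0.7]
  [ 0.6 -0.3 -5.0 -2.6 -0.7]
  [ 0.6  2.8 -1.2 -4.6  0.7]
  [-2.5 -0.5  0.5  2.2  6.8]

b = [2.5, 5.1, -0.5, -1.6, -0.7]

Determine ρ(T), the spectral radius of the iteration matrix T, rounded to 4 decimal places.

Diagonal D = diag(6.4, -9.5, -5, -4.6, 6.8); L, U strict lower/upper.
Gauss-Seidel: T = -(D+L)⁻¹U, row 0 first, T[0,2] = -(-1.2)/(6.4) = +0.1875; later rows by forward substitution.
  T[0,:] = [+0.0000  +0.4062  +0.1875  -0.0938  -0.1406]
  T[1,:] = [+0.0000  +0.1197  -0.3132  +0.3618  +0.0322]
  T[2,:] = [+0.0000  +0.0416  +0.0413  -0.5530  -0.1588]
  T[3,:] = [+0.0000  +0.1150  -0.1769  +0.3523  +0.1949]
  T[4,:] = [+0.0000  +0.1179  +0.1001  -0.0812  -0.1007]
|λ(T)| sorted: 0.6343, 0.2059, 0.2059, 0.1619, 0.0000.
ρ = 0.6343; 0.6343 < 1, so it converges for any x₀.

0.6343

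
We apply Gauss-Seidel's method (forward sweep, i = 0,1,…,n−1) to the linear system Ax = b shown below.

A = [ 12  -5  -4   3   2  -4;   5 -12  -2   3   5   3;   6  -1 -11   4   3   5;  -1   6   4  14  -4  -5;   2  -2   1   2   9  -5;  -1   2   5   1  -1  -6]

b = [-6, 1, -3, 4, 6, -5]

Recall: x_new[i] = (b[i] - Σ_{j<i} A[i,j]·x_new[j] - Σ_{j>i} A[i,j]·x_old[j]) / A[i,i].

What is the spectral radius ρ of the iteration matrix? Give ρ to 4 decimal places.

A = D + L + U where D = diag(12, -12, -11, 14, 9, -6).
T_GS = -(D+L)⁻¹U: row 0 first, T[0,4] = -(2)/(12) = -0.1667; later rows by forward substitution.
  T[0,:] = [+0.0000 +0.4167 +0.3333 -0.2500 -0.1667 +0.3333]
  T[1,:] = [+0.0000 +0.1736 -0.0278 +0.1458 +0.3472 +0.3889]
  T[2,:] = [+0.0000 +0.2115 +0.1843 +0.2140 +0.1503 +0.6010]
  T[3,:] = [+0.0000 -0.1051 -0.0170 -0.1415 +0.0821 +0.0426]
  T[4,:] = [+0.0000 -0.0542 -0.0970 +0.0956 +0.0793 +0.4917]
  T[5,:] = [+0.0000 +0.1562 +0.1021 +0.2291 +0.2692 +0.5001]
moduli |λ_i(T)| = 0.8512, 0.1703, 0.1703, 0.1645, 0.1645, 0.0000.
ρ = 0.8512; 0.8512 < 1, so it converges for any x₀.

0.8512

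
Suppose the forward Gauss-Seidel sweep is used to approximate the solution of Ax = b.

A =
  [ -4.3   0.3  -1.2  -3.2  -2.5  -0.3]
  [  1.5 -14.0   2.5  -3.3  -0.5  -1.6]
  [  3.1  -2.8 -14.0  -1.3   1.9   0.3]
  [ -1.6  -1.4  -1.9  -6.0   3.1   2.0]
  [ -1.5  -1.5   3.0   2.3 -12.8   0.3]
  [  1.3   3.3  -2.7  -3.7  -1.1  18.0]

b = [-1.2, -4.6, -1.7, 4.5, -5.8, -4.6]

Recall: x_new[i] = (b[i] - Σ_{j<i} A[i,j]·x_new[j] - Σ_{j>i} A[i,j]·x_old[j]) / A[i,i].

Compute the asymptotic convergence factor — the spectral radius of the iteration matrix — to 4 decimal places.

0.7321

Let D = diag(-4.3, -14, -14, -6, -12.8, 18); L, U the strict triangles.
T_GS = -(D+L)⁻¹U: row 0 first, T[0,4] = -(-2.5)/(-4.3) = -0.5814; later rows by forward substitution.
  T[0,:] = [+0.0000 +0.0698 -0.2791 -0.7442 -0.5814 -0.0698]
  T[1,:] = [+0.0000 +0.0075 +0.1487 -0.3154 -0.0980 -0.1218]
  T[2,:] = [+0.0000 +0.0140 -0.0915 -0.1946 +0.0266 +0.0303]
  T[3,:] = [+0.0000 -0.0248 +0.0687 +0.3337 +0.6862 +0.3707]
  T[4,:] = [+0.0000 -0.0102 +0.0062 +0.1385 +0.2091 +0.1196]
  T[5,:] = [+0.0000 -0.0100 -0.0063 +0.1594 +0.2178 +0.1154]
|eigenvalues of T|: 0.7321, 0.1014, 0.1014, 0.0116, 0.0116, 0.0000.
ρ(T) = max|λ| = 0.7321; 0.7321 < 1: convergent.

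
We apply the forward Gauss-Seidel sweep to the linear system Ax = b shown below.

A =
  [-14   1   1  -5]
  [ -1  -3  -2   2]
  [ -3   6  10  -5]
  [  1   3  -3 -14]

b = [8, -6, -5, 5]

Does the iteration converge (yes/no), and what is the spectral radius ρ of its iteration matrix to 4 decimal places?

Let D = diag(-14, -3, 10, -14); L, U the strict triangles.
Gauss-Seidel: T = -(D+L)⁻¹U, row 0 first, T[0,1] = -(1)/(-14) = +0.0714; later rows by forward substitution.
  T[0,:] = [+0.0000, +0.0714, +0.0714, -0.3571]
  T[1,:] = [+0.0000, -0.0238, -0.6905, +0.7857]
  T[2,:] = [+0.0000, +0.0357, +0.4357, -0.0786]
  T[3,:] = [+0.0000, -0.0077, -0.2362, +0.1597]
|λ(T)| sorted: 0.3845, 0.2083, 0.0212, 0.0000.
ρ = 0.3845; 0.3845 < 1 ⇒ converges.

yes, ρ = 0.3845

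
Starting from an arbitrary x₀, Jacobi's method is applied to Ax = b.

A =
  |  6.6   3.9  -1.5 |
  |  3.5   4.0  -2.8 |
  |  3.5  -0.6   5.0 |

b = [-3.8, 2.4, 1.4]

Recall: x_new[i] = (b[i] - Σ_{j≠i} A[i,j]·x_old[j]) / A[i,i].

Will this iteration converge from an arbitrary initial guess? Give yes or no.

Split A = D + L + U, D = diag(6.6, 4, 5).
Jacobi T = -D⁻¹(L+U): T[0,1] = -(3.9)/(6.6) = -0.5909; T[0,0] = 0.
  T[0,:] = [+0.0000 -0.5909 +0.2273]
  T[1,:] = [-0.8750 +0.0000 +0.7000]
  T[2,:] = [-0.7000 +0.1200 +0.0000]
|λ(T)| sorted: 0.8654, 0.5541, 0.5541.
ρ(T) = max|λ| = 0.8654; 0.8654 < 1, so it converges for any x₀.

yes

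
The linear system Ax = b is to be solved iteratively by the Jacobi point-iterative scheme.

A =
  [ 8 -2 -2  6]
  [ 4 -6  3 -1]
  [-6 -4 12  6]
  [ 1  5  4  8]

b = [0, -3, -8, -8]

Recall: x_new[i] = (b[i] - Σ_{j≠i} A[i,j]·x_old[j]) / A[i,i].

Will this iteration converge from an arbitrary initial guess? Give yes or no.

A = D + L + U where D = diag(8, -6, 12, 8).
Jacobi T = -D⁻¹(L+U): T[1,2] = -(3)/(-6) = +0.5000; T[1,1] = 0.
  T[0,:] = [+0.0000, +0.2500, +0.2500, -0.7500]
  T[1,:] = [+0.6667, +0.0000, +0.5000, -0.1667]
  T[2,:] = [+0.5000, +0.3333, +0.0000, -0.5000]
  T[3,:] = [-0.1250, -0.6250, -0.5000, +0.0000]
eigenvalue magnitudes: 1.2905, 0.6433, 0.6433, 0.3788.
ρ(T) = max|λ| = 1.2905; 1.2905 > 1 ⇒ diverges.

no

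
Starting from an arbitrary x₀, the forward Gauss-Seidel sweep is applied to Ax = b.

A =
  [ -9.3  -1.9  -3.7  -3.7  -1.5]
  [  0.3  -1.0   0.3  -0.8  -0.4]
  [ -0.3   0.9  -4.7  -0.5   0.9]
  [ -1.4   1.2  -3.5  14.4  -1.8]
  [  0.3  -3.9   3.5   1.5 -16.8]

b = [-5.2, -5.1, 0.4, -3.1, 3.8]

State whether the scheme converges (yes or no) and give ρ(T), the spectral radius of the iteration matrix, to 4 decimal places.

A = D + L + U where D = diag(-9.3, -1, -4.7, 14.4, -16.8).
T_GS = -(D+L)⁻¹U: row 0 first, T[0,3] = -(-3.7)/(-9.3) = -0.3978; later rows by forward substitution.
  T[0,:] = [+0.0000 -0.2043 -0.3978 -0.3978 -0.1613]
  T[1,:] = [+0.0000 -0.0613 +0.1806 -0.9194 -0.4484]
  T[2,:] = [+0.0000 +0.0013 +0.0600 -0.2570 +0.1159]
  T[3,:] = [+0.0000 -0.0144 -0.0392 -0.0245 +0.1749]
  T[4,:] = [+0.0000 +0.0096 -0.0400 +0.1506 +0.1410]
|λ(T)| sorted: 0.2618, 0.1979, 0.0450, 0.0062, 0.0000.
spectral radius ρ = 0.2618; 0.2618 < 1 ⇒ converges.

yes, ρ = 0.2618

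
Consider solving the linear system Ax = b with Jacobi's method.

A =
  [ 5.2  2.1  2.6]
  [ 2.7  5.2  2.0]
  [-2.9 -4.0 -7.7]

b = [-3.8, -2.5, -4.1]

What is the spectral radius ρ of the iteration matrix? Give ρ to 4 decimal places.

Diagonal D = diag(5.2, 5.2, -7.7); L, U strict lower/upper.
Jacobi T = -D⁻¹(L+U): T[0,1] = -(2.1)/(5.2) = -0.4038; T[0,0] = 0.
  T[0,:] = [+0.0000, -0.4038, -0.5000]
  T[1,:] = [-0.5192, +0.0000, -0.3846]
  T[2,:] = [-0.3766, -0.5195, +0.0000]
|eigenvalues of T|: 0.9013, 0.4632, 0.4632.
spectral radius ρ = 0.9013; 0.9013 < 1, so it converges for any x₀.

0.9013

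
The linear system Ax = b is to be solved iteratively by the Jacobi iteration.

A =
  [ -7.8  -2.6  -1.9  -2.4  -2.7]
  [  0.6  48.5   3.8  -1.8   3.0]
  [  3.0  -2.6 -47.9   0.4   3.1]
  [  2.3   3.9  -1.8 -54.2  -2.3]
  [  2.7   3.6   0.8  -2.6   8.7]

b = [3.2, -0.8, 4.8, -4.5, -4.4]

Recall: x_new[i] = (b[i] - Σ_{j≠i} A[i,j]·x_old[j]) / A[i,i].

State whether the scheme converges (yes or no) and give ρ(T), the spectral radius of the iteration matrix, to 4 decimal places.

Diagonal D = diag(-7.8, 48.5, -47.9, -54.2, 8.7); L, U strict lower/upper.
Jacobi: T = -D⁻¹(L+U), T[0,3] = -(-2.4)/(-7.8) = -0.3077; T[0,0] = 0.
  T[0,:] = [+0.0000 -0.3333 -0.2436 -0.3077 -0.3462]
  T[1,:] = [-0.0124 +0.0000 -0.0784 +0.0371 -0.0619]
  T[2,:] = [+0.0626 -0.0543 +0.0000 +0.0084 +0.0647]
  T[3,:] = [+0.0424 +0.0720 -0.0332 +0.0000 -0.0424]
  T[4,:] = [-0.3103 -0.4138 -0.0920 +0.2989 +0.0000]
|roots of det(T-λI)|: 0.3256, 0.2085, 0.2085, 0.1032, 0.0246.
ρ = 0.3256; 0.3256 < 1: convergent.

yes, ρ = 0.3256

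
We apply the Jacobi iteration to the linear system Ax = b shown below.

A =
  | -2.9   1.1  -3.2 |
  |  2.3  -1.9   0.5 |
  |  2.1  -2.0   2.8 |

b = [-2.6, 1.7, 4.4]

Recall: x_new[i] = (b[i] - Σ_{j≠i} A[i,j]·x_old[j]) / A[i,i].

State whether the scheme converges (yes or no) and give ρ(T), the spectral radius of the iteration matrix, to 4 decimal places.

Let D = diag(-2.9, -1.9, 2.8); L, U the strict triangles.
Jacobi: T = -D⁻¹(L+U), T[0,1] = -(1.1)/(-2.9) = +0.3793; T[0,0] = 0.
  T[0,:] = [+0.0000  +0.3793  -1.1034]
  T[1,:] = [+1.2105  +0.0000  +0.2632]
  T[2,:] = [-0.7500  +0.7143  +0.0000]
|eigenvalues of T|: 1.4740, 0.8355, 0.8355.
spectral radius ρ = 1.4740; 1.4740 > 1, so it fails to converge.

no, ρ = 1.4740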